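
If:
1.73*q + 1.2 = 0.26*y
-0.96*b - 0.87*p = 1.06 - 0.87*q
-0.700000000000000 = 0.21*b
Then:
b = -3.33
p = 0.15028901734104*y + 1.76612849644542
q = 0.15028901734104*y - 0.69364161849711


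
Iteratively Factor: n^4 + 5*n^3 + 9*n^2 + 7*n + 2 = (n + 1)*(n^3 + 4*n^2 + 5*n + 2) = (n + 1)*(n + 2)*(n^2 + 2*n + 1) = (n + 1)^2*(n + 2)*(n + 1)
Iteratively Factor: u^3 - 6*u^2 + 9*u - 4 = (u - 4)*(u^2 - 2*u + 1) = (u - 4)*(u - 1)*(u - 1)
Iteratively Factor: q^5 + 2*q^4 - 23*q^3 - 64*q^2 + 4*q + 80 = (q + 2)*(q^4 - 23*q^2 - 18*q + 40) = (q + 2)^2*(q^3 - 2*q^2 - 19*q + 20) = (q - 5)*(q + 2)^2*(q^2 + 3*q - 4) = (q - 5)*(q + 2)^2*(q + 4)*(q - 1)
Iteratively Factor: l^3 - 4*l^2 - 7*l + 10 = (l - 5)*(l^2 + l - 2) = (l - 5)*(l - 1)*(l + 2)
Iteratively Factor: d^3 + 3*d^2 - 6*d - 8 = (d + 1)*(d^2 + 2*d - 8) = (d + 1)*(d + 4)*(d - 2)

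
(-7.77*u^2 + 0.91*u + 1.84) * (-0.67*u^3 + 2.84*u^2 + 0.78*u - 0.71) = 5.2059*u^5 - 22.6765*u^4 - 4.709*u^3 + 11.4521*u^2 + 0.7891*u - 1.3064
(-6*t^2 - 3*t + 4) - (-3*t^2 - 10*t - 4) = -3*t^2 + 7*t + 8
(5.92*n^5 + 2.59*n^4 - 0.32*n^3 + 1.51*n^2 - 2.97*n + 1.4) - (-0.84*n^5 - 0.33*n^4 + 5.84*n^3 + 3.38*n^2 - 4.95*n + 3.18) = 6.76*n^5 + 2.92*n^4 - 6.16*n^3 - 1.87*n^2 + 1.98*n - 1.78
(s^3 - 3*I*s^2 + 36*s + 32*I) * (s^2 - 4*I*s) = s^5 - 7*I*s^4 + 24*s^3 - 112*I*s^2 + 128*s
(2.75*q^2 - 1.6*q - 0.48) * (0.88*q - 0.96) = 2.42*q^3 - 4.048*q^2 + 1.1136*q + 0.4608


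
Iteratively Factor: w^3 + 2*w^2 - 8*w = (w + 4)*(w^2 - 2*w) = (w - 2)*(w + 4)*(w)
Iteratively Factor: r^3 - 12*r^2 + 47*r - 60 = (r - 4)*(r^2 - 8*r + 15) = (r - 5)*(r - 4)*(r - 3)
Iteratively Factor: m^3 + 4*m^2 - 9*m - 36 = (m - 3)*(m^2 + 7*m + 12) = (m - 3)*(m + 4)*(m + 3)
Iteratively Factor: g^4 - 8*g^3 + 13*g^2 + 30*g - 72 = (g + 2)*(g^3 - 10*g^2 + 33*g - 36) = (g - 3)*(g + 2)*(g^2 - 7*g + 12) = (g - 4)*(g - 3)*(g + 2)*(g - 3)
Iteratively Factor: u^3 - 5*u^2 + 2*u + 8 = (u + 1)*(u^2 - 6*u + 8) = (u - 4)*(u + 1)*(u - 2)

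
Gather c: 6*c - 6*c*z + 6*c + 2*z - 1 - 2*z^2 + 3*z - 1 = c*(12 - 6*z) - 2*z^2 + 5*z - 2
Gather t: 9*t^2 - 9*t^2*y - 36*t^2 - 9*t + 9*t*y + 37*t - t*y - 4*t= t^2*(-9*y - 27) + t*(8*y + 24)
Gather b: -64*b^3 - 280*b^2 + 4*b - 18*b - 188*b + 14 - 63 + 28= -64*b^3 - 280*b^2 - 202*b - 21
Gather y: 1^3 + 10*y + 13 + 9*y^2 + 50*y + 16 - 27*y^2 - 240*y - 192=-18*y^2 - 180*y - 162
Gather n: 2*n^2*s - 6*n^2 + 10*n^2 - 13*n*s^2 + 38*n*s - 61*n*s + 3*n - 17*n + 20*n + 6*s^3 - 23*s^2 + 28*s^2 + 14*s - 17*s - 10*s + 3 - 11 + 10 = n^2*(2*s + 4) + n*(-13*s^2 - 23*s + 6) + 6*s^3 + 5*s^2 - 13*s + 2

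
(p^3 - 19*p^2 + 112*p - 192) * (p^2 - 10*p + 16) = p^5 - 29*p^4 + 318*p^3 - 1616*p^2 + 3712*p - 3072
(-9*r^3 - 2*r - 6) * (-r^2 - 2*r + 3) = 9*r^5 + 18*r^4 - 25*r^3 + 10*r^2 + 6*r - 18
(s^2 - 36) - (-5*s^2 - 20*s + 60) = 6*s^2 + 20*s - 96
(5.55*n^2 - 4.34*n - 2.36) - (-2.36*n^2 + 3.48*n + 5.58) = 7.91*n^2 - 7.82*n - 7.94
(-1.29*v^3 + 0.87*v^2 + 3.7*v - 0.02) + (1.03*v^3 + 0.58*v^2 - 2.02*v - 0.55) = -0.26*v^3 + 1.45*v^2 + 1.68*v - 0.57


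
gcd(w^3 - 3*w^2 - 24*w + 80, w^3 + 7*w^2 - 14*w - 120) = w^2 + w - 20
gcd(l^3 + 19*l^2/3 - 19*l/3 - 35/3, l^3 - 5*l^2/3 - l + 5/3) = l^2 - 2*l/3 - 5/3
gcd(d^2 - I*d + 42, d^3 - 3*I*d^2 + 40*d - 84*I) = d^2 - I*d + 42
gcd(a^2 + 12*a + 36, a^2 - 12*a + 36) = 1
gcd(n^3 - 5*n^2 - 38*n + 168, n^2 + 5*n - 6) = n + 6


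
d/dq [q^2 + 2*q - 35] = 2*q + 2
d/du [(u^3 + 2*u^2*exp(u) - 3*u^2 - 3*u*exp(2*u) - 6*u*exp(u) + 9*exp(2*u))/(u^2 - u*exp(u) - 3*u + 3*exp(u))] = 3*exp(u) + 1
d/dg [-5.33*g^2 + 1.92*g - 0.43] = 1.92 - 10.66*g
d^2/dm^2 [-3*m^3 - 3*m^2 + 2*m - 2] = -18*m - 6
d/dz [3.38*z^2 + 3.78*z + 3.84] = 6.76*z + 3.78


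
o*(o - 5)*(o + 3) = o^3 - 2*o^2 - 15*o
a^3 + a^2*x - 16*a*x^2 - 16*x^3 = (a - 4*x)*(a + x)*(a + 4*x)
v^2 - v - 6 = (v - 3)*(v + 2)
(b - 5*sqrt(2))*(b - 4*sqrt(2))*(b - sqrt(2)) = b^3 - 10*sqrt(2)*b^2 + 58*b - 40*sqrt(2)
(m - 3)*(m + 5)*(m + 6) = m^3 + 8*m^2 - 3*m - 90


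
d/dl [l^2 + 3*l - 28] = 2*l + 3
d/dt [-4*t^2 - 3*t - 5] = -8*t - 3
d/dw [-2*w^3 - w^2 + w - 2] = -6*w^2 - 2*w + 1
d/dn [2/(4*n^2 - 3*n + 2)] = 2*(3 - 8*n)/(4*n^2 - 3*n + 2)^2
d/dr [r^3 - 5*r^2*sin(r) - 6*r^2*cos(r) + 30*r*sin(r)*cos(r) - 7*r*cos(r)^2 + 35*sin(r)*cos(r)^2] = 6*r^2*sin(r) - 5*r^2*cos(r) + 3*r^2 - 10*r*sin(r) + 7*r*sin(2*r) - 12*r*cos(r) + 30*r*cos(2*r) + 15*sin(2*r) + 35*cos(r)/4 - 7*cos(2*r)/2 + 105*cos(3*r)/4 - 7/2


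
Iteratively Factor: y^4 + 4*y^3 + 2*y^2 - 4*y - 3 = (y + 1)*(y^3 + 3*y^2 - y - 3) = (y + 1)^2*(y^2 + 2*y - 3) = (y - 1)*(y + 1)^2*(y + 3)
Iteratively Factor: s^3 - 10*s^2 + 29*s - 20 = (s - 5)*(s^2 - 5*s + 4) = (s - 5)*(s - 1)*(s - 4)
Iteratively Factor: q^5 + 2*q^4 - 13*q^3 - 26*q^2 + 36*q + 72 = (q + 2)*(q^4 - 13*q^2 + 36) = (q - 3)*(q + 2)*(q^3 + 3*q^2 - 4*q - 12) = (q - 3)*(q + 2)*(q + 3)*(q^2 - 4) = (q - 3)*(q + 2)^2*(q + 3)*(q - 2)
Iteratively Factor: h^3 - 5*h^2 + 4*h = (h - 4)*(h^2 - h) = h*(h - 4)*(h - 1)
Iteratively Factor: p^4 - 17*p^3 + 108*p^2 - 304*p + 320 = (p - 4)*(p^3 - 13*p^2 + 56*p - 80) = (p - 4)^2*(p^2 - 9*p + 20) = (p - 4)^3*(p - 5)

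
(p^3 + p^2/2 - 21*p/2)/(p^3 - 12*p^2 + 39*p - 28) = p*(2*p^2 + p - 21)/(2*(p^3 - 12*p^2 + 39*p - 28))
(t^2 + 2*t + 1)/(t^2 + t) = (t + 1)/t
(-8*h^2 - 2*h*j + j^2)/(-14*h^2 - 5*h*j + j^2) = (4*h - j)/(7*h - j)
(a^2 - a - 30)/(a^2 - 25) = (a - 6)/(a - 5)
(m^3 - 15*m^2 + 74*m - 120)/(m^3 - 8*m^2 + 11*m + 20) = (m - 6)/(m + 1)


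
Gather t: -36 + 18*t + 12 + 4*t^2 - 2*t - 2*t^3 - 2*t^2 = -2*t^3 + 2*t^2 + 16*t - 24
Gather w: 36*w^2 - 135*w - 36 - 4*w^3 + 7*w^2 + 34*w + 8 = -4*w^3 + 43*w^2 - 101*w - 28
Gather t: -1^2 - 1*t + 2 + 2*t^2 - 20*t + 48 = 2*t^2 - 21*t + 49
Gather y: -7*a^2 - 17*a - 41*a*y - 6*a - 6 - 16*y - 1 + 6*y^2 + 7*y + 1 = -7*a^2 - 23*a + 6*y^2 + y*(-41*a - 9) - 6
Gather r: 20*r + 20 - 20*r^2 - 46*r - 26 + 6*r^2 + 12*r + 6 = -14*r^2 - 14*r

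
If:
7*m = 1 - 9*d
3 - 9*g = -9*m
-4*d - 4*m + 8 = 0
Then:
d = -13/2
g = 53/6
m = 17/2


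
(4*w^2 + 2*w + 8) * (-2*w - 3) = -8*w^3 - 16*w^2 - 22*w - 24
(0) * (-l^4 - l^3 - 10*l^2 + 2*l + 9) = 0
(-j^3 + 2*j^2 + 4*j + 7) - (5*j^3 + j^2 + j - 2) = -6*j^3 + j^2 + 3*j + 9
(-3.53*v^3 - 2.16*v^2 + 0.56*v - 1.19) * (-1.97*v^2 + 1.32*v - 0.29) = 6.9541*v^5 - 0.4044*v^4 - 2.9307*v^3 + 3.7099*v^2 - 1.7332*v + 0.3451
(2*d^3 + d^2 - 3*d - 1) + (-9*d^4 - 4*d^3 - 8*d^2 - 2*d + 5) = -9*d^4 - 2*d^3 - 7*d^2 - 5*d + 4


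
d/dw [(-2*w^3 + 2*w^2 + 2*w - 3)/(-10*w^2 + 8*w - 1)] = 2*(10*w^4 - 16*w^3 + 21*w^2 - 32*w + 11)/(100*w^4 - 160*w^3 + 84*w^2 - 16*w + 1)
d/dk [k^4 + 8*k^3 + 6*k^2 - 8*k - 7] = 4*k^3 + 24*k^2 + 12*k - 8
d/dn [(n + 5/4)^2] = 2*n + 5/2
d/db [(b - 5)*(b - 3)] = 2*b - 8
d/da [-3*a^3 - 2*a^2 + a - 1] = -9*a^2 - 4*a + 1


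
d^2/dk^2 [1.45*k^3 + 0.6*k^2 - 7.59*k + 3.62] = 8.7*k + 1.2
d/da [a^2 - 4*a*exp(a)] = -4*a*exp(a) + 2*a - 4*exp(a)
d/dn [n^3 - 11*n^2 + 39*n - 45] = 3*n^2 - 22*n + 39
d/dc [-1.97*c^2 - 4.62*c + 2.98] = -3.94*c - 4.62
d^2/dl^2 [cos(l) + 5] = -cos(l)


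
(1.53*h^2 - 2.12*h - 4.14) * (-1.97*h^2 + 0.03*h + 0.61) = -3.0141*h^4 + 4.2223*h^3 + 9.0255*h^2 - 1.4174*h - 2.5254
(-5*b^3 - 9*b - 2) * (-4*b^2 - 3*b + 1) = 20*b^5 + 15*b^4 + 31*b^3 + 35*b^2 - 3*b - 2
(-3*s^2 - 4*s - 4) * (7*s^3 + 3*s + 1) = -21*s^5 - 28*s^4 - 37*s^3 - 15*s^2 - 16*s - 4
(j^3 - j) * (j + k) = j^4 + j^3*k - j^2 - j*k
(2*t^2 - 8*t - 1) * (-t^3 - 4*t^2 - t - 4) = -2*t^5 + 31*t^3 + 4*t^2 + 33*t + 4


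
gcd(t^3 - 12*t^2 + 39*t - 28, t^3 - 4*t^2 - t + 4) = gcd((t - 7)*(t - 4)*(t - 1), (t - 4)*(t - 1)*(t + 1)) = t^2 - 5*t + 4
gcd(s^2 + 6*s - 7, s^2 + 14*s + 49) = s + 7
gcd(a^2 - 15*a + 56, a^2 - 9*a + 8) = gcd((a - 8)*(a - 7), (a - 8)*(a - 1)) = a - 8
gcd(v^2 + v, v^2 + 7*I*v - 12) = 1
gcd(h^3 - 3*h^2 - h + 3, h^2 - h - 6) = h - 3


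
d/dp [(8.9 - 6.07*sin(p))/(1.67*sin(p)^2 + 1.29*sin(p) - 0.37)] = (10.1369*sin(p)^2 - 29.726*sin(p) - 9.2351)*cos(p)/(2.7889*sin(p)^4 + 4.3086*sin(p)^3 + 0.4283*sin(p)^2 - 0.9546*sin(p) + 0.1369)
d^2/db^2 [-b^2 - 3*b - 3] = -2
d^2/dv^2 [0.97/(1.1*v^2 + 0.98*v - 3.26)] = (-2.3474*v^2 - 2.09132*v + 0.97*(2.2*v + 0.98)*(4.4*v + 1.96) + 6.95684)/(1.1*v^2 + 0.98*v - 3.26)^3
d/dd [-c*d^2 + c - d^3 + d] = -2*c*d - 3*d^2 + 1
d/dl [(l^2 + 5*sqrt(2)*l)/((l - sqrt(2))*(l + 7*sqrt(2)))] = (sqrt(2)*l^2 - 28*l - 70*sqrt(2))/(l^4 + 12*sqrt(2)*l^3 + 44*l^2 - 168*sqrt(2)*l + 196)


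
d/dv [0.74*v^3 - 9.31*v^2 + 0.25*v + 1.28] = 2.22*v^2 - 18.62*v + 0.25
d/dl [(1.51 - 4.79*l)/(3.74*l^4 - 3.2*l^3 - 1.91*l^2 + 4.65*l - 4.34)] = (53.7438*l^4 - 53.2456*l^3 + 5.3471*l^2 + 5.7682*l + 13.7671)/(13.9876*l^8 - 23.936*l^7 - 4.0468*l^6 + 47.006*l^5 - 58.5751*l^4 + 10.013*l^3 + 38.2013*l^2 - 40.362*l + 18.8356)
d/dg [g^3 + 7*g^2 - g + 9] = 3*g^2 + 14*g - 1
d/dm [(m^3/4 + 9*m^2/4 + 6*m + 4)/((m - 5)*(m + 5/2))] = (m^4 - 5*m^3 - 84*m^2 - 257*m - 260)/(4*m^4 - 20*m^3 - 75*m^2 + 250*m + 625)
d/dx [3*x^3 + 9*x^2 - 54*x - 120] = 9*x^2 + 18*x - 54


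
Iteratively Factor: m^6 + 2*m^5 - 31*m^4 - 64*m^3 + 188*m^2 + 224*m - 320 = (m + 4)*(m^5 - 2*m^4 - 23*m^3 + 28*m^2 + 76*m - 80) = (m - 1)*(m + 4)*(m^4 - m^3 - 24*m^2 + 4*m + 80) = (m - 5)*(m - 1)*(m + 4)*(m^3 + 4*m^2 - 4*m - 16) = (m - 5)*(m - 1)*(m + 2)*(m + 4)*(m^2 + 2*m - 8) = (m - 5)*(m - 2)*(m - 1)*(m + 2)*(m + 4)*(m + 4)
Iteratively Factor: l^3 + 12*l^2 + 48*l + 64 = (l + 4)*(l^2 + 8*l + 16) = (l + 4)^2*(l + 4)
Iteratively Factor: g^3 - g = (g + 1)*(g^2 - g) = (g - 1)*(g + 1)*(g)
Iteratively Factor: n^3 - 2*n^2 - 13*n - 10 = (n + 2)*(n^2 - 4*n - 5) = (n - 5)*(n + 2)*(n + 1)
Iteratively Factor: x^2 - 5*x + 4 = (x - 4)*(x - 1)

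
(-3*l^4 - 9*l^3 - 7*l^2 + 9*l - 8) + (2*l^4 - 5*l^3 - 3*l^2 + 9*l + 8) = -l^4 - 14*l^3 - 10*l^2 + 18*l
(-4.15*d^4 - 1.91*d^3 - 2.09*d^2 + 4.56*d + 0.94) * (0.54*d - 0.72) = -2.241*d^5 + 1.9566*d^4 + 0.2466*d^3 + 3.9672*d^2 - 2.7756*d - 0.6768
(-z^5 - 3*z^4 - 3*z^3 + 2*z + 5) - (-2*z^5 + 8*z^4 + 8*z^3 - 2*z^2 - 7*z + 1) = z^5 - 11*z^4 - 11*z^3 + 2*z^2 + 9*z + 4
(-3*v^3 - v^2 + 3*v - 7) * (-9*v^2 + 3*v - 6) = 27*v^5 - 12*v^3 + 78*v^2 - 39*v + 42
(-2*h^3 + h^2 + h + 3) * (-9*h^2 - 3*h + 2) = 18*h^5 - 3*h^4 - 16*h^3 - 28*h^2 - 7*h + 6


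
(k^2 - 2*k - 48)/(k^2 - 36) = (k - 8)/(k - 6)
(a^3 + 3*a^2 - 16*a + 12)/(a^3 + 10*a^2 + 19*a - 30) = (a - 2)/(a + 5)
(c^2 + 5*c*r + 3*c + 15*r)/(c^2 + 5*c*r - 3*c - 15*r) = (c + 3)/(c - 3)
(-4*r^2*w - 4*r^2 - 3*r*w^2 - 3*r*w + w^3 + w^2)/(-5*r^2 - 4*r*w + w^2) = (4*r*w + 4*r - w^2 - w)/(5*r - w)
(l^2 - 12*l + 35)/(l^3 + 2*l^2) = (l^2 - 12*l + 35)/(l^2*(l + 2))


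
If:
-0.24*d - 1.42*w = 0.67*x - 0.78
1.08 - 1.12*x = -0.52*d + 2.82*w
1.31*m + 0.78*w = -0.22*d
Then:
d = 0.470604861503674 - 0.21127755794234*x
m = 0.295157483203086*x - 0.358735473959929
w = 0.46975692481628 - 0.436122102882985*x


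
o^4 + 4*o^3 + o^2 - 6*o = o*(o - 1)*(o + 2)*(o + 3)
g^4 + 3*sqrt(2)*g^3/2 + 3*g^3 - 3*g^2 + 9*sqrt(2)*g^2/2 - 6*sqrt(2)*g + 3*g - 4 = (g - 1)*(g + 4)*(g + sqrt(2)/2)*(g + sqrt(2))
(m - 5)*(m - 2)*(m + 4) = m^3 - 3*m^2 - 18*m + 40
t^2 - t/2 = t*(t - 1/2)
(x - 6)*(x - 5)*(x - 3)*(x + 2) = x^4 - 12*x^3 + 35*x^2 + 36*x - 180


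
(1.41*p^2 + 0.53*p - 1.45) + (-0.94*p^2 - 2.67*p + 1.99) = 0.47*p^2 - 2.14*p + 0.54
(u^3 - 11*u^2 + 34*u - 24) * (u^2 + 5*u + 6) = u^5 - 6*u^4 - 15*u^3 + 80*u^2 + 84*u - 144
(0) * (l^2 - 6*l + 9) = 0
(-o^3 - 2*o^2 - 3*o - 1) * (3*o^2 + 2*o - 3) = -3*o^5 - 8*o^4 - 10*o^3 - 3*o^2 + 7*o + 3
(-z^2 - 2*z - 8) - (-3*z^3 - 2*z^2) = 3*z^3 + z^2 - 2*z - 8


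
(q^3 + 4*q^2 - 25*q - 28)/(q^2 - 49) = (q^2 - 3*q - 4)/(q - 7)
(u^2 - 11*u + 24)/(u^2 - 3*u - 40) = (u - 3)/(u + 5)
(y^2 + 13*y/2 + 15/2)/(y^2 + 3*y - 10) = (y + 3/2)/(y - 2)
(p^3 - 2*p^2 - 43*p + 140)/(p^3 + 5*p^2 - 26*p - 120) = (p^2 + 3*p - 28)/(p^2 + 10*p + 24)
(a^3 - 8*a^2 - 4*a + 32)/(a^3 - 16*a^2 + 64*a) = (a^2 - 4)/(a*(a - 8))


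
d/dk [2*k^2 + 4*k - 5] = 4*k + 4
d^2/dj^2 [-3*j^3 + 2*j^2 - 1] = 4 - 18*j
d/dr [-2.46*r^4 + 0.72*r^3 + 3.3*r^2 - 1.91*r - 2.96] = -9.84*r^3 + 2.16*r^2 + 6.6*r - 1.91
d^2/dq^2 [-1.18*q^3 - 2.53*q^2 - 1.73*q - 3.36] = -7.08*q - 5.06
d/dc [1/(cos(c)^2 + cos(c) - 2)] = (2*cos(c) + 1)*sin(c)/(cos(c)^2 + cos(c) - 2)^2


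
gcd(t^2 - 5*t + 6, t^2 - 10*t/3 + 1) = t - 3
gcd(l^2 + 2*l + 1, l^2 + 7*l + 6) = l + 1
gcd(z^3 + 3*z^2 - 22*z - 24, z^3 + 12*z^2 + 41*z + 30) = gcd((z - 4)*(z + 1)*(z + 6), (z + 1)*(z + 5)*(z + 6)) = z^2 + 7*z + 6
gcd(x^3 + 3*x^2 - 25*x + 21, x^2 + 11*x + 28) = x + 7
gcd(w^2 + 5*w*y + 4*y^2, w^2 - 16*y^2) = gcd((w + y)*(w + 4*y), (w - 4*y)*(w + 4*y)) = w + 4*y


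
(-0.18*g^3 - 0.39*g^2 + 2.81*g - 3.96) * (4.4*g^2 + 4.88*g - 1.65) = -0.792*g^5 - 2.5944*g^4 + 10.7578*g^3 - 3.0677*g^2 - 23.9613*g + 6.534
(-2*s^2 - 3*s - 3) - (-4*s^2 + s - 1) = 2*s^2 - 4*s - 2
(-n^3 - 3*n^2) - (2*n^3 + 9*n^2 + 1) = -3*n^3 - 12*n^2 - 1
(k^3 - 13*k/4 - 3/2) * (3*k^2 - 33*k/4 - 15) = 3*k^5 - 33*k^4/4 - 99*k^3/4 + 357*k^2/16 + 489*k/8 + 45/2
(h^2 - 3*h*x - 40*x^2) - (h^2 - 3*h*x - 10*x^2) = -30*x^2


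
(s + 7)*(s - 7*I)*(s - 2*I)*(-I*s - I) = -I*s^4 - 9*s^3 - 8*I*s^3 - 72*s^2 + 7*I*s^2 - 63*s + 112*I*s + 98*I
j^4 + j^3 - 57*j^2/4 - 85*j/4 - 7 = (j - 4)*(j + 1/2)*(j + 1)*(j + 7/2)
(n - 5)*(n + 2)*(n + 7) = n^3 + 4*n^2 - 31*n - 70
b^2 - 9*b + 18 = (b - 6)*(b - 3)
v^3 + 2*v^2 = v^2*(v + 2)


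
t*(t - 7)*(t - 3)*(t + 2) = t^4 - 8*t^3 + t^2 + 42*t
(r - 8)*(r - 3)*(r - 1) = r^3 - 12*r^2 + 35*r - 24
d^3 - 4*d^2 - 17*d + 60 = (d - 5)*(d - 3)*(d + 4)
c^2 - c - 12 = (c - 4)*(c + 3)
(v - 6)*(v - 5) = v^2 - 11*v + 30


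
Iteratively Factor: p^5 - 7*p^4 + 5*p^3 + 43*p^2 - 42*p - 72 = (p + 2)*(p^4 - 9*p^3 + 23*p^2 - 3*p - 36) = (p - 4)*(p + 2)*(p^3 - 5*p^2 + 3*p + 9) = (p - 4)*(p - 3)*(p + 2)*(p^2 - 2*p - 3) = (p - 4)*(p - 3)^2*(p + 2)*(p + 1)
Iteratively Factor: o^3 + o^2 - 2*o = (o + 2)*(o^2 - o) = (o - 1)*(o + 2)*(o)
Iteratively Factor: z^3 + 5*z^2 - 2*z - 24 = (z + 3)*(z^2 + 2*z - 8) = (z + 3)*(z + 4)*(z - 2)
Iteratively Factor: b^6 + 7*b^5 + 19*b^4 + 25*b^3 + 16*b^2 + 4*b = (b + 1)*(b^5 + 6*b^4 + 13*b^3 + 12*b^2 + 4*b) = (b + 1)^2*(b^4 + 5*b^3 + 8*b^2 + 4*b) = (b + 1)^2*(b + 2)*(b^3 + 3*b^2 + 2*b) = b*(b + 1)^2*(b + 2)*(b^2 + 3*b + 2) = b*(b + 1)^3*(b + 2)*(b + 2)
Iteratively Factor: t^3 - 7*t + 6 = (t - 1)*(t^2 + t - 6) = (t - 1)*(t + 3)*(t - 2)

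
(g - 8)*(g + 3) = g^2 - 5*g - 24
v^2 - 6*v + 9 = (v - 3)^2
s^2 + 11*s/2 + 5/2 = (s + 1/2)*(s + 5)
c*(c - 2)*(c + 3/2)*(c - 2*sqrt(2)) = c^4 - 2*sqrt(2)*c^3 - c^3/2 - 3*c^2 + sqrt(2)*c^2 + 6*sqrt(2)*c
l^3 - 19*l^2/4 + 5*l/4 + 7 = (l - 4)*(l - 7/4)*(l + 1)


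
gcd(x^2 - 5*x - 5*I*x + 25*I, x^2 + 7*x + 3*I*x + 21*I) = 1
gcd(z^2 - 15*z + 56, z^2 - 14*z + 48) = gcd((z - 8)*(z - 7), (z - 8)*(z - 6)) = z - 8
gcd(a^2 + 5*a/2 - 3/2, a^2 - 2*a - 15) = a + 3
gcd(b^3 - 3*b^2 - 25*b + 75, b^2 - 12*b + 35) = b - 5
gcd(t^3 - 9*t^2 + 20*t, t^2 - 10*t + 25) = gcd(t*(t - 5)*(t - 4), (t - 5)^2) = t - 5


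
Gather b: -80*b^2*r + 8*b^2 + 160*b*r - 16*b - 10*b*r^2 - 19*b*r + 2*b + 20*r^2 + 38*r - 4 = b^2*(8 - 80*r) + b*(-10*r^2 + 141*r - 14) + 20*r^2 + 38*r - 4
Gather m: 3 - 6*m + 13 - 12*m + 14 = 30 - 18*m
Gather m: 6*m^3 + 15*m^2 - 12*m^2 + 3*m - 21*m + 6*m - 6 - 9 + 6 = 6*m^3 + 3*m^2 - 12*m - 9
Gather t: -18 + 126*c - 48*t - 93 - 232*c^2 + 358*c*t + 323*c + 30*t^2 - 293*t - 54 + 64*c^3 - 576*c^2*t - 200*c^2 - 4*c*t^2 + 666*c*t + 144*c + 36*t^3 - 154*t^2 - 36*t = 64*c^3 - 432*c^2 + 593*c + 36*t^3 + t^2*(-4*c - 124) + t*(-576*c^2 + 1024*c - 377) - 165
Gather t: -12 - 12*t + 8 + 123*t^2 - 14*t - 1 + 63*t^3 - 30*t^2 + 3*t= 63*t^3 + 93*t^2 - 23*t - 5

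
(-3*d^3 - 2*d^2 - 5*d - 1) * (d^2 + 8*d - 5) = -3*d^5 - 26*d^4 - 6*d^3 - 31*d^2 + 17*d + 5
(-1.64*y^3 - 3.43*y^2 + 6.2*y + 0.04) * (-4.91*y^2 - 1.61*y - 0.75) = 8.0524*y^5 + 19.4817*y^4 - 23.6897*y^3 - 7.6059*y^2 - 4.7144*y - 0.03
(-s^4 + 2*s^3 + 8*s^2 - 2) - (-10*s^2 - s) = -s^4 + 2*s^3 + 18*s^2 + s - 2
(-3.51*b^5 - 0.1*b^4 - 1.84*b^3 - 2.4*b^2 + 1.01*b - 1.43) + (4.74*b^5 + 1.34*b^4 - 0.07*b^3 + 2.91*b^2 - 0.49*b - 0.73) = 1.23*b^5 + 1.24*b^4 - 1.91*b^3 + 0.51*b^2 + 0.52*b - 2.16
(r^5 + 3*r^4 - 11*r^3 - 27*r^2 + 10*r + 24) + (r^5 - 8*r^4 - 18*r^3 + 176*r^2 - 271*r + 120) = 2*r^5 - 5*r^4 - 29*r^3 + 149*r^2 - 261*r + 144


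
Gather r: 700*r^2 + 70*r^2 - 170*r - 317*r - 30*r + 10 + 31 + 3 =770*r^2 - 517*r + 44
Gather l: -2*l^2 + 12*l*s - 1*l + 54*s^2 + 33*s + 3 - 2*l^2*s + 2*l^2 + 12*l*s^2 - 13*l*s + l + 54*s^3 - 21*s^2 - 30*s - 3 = -2*l^2*s + l*(12*s^2 - s) + 54*s^3 + 33*s^2 + 3*s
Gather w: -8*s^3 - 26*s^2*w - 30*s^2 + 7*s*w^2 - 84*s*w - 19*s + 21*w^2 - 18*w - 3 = -8*s^3 - 30*s^2 - 19*s + w^2*(7*s + 21) + w*(-26*s^2 - 84*s - 18) - 3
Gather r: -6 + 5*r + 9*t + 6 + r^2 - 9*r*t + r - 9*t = r^2 + r*(6 - 9*t)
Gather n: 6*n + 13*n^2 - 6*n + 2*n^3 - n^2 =2*n^3 + 12*n^2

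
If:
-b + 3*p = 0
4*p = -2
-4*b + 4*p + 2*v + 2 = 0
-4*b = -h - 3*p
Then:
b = -3/2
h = -9/2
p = -1/2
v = -3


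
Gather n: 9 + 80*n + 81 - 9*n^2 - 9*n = -9*n^2 + 71*n + 90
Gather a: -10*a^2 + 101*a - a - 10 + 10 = -10*a^2 + 100*a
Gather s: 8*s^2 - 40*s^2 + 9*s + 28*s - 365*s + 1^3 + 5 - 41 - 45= -32*s^2 - 328*s - 80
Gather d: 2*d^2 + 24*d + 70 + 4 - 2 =2*d^2 + 24*d + 72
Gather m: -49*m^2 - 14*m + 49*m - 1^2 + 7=-49*m^2 + 35*m + 6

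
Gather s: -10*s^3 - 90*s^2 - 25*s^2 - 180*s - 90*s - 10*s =-10*s^3 - 115*s^2 - 280*s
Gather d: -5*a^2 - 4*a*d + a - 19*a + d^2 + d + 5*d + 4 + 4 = -5*a^2 - 18*a + d^2 + d*(6 - 4*a) + 8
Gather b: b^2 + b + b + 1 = b^2 + 2*b + 1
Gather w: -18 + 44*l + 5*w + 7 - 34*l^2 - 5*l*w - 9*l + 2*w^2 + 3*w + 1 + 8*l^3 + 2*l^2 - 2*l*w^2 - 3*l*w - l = 8*l^3 - 32*l^2 + 34*l + w^2*(2 - 2*l) + w*(8 - 8*l) - 10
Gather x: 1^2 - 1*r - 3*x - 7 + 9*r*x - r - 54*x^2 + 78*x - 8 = -2*r - 54*x^2 + x*(9*r + 75) - 14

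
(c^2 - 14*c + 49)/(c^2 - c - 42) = (c - 7)/(c + 6)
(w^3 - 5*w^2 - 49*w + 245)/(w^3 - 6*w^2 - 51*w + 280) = (w - 7)/(w - 8)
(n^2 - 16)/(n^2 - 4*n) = (n + 4)/n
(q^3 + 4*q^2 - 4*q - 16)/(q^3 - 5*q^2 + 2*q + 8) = (q^2 + 6*q + 8)/(q^2 - 3*q - 4)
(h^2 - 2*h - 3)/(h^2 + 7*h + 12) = (h^2 - 2*h - 3)/(h^2 + 7*h + 12)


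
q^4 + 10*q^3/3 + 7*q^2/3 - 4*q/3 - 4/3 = (q - 2/3)*(q + 1)^2*(q + 2)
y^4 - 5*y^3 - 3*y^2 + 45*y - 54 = (y - 3)^2*(y - 2)*(y + 3)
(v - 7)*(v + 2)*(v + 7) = v^3 + 2*v^2 - 49*v - 98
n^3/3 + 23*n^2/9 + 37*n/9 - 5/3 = (n/3 + 1)*(n - 1/3)*(n + 5)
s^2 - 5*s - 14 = (s - 7)*(s + 2)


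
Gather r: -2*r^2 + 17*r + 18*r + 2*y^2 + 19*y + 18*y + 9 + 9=-2*r^2 + 35*r + 2*y^2 + 37*y + 18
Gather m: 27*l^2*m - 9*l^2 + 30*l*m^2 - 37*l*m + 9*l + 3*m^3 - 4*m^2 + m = -9*l^2 + 9*l + 3*m^3 + m^2*(30*l - 4) + m*(27*l^2 - 37*l + 1)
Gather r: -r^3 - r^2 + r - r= -r^3 - r^2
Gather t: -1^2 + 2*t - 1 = 2*t - 2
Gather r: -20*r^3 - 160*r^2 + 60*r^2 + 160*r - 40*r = -20*r^3 - 100*r^2 + 120*r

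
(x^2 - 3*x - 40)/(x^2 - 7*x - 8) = (x + 5)/(x + 1)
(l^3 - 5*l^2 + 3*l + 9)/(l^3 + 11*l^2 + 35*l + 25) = (l^2 - 6*l + 9)/(l^2 + 10*l + 25)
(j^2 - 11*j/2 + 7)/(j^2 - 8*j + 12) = (j - 7/2)/(j - 6)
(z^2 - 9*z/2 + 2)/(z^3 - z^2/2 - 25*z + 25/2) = (z - 4)/(z^2 - 25)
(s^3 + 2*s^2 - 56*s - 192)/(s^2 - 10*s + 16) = (s^2 + 10*s + 24)/(s - 2)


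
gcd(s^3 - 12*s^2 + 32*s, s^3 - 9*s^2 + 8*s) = s^2 - 8*s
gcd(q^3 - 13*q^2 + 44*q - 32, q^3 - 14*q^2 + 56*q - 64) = q^2 - 12*q + 32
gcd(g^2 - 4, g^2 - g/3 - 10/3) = g - 2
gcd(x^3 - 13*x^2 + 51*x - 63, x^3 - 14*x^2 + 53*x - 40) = 1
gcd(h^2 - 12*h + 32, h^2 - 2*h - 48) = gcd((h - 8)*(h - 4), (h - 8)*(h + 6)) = h - 8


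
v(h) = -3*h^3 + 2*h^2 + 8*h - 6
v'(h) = -9*h^2 + 4*h + 8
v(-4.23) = 223.01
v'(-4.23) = -169.96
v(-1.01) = -8.95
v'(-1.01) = -5.22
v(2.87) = -37.49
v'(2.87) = -54.65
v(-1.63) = -0.73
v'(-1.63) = -22.43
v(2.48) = -19.62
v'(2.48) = -37.43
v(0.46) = -2.19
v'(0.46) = 7.94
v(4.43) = -192.13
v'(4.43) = -150.90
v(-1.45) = -4.25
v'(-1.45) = -16.72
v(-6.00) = 666.00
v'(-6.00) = -340.00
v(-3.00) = 69.00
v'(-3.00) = -85.00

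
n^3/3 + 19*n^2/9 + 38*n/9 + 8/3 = (n/3 + 1)*(n + 4/3)*(n + 2)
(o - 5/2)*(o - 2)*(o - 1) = o^3 - 11*o^2/2 + 19*o/2 - 5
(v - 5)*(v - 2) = v^2 - 7*v + 10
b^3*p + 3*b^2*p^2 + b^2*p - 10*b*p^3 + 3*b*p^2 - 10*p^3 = (b - 2*p)*(b + 5*p)*(b*p + p)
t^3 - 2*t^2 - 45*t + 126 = (t - 6)*(t - 3)*(t + 7)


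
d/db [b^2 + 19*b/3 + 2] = 2*b + 19/3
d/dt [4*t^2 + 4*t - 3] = 8*t + 4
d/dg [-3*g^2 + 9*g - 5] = 9 - 6*g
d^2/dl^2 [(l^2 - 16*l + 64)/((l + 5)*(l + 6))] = 2*(-27*l^3 + 102*l^2 + 3552*l + 12004)/(l^6 + 33*l^5 + 453*l^4 + 3311*l^3 + 13590*l^2 + 29700*l + 27000)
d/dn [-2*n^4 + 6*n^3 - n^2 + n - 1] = -8*n^3 + 18*n^2 - 2*n + 1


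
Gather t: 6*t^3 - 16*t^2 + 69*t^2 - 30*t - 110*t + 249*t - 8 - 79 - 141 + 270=6*t^3 + 53*t^2 + 109*t + 42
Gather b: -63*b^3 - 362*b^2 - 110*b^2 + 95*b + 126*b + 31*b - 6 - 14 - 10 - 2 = -63*b^3 - 472*b^2 + 252*b - 32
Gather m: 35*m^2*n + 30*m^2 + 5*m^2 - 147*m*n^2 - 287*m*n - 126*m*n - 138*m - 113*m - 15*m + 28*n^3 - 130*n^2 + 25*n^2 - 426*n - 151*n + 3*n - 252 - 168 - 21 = m^2*(35*n + 35) + m*(-147*n^2 - 413*n - 266) + 28*n^3 - 105*n^2 - 574*n - 441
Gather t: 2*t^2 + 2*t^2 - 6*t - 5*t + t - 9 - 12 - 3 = 4*t^2 - 10*t - 24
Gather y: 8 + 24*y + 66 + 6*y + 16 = 30*y + 90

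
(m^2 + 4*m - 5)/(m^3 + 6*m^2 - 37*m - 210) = (m - 1)/(m^2 + m - 42)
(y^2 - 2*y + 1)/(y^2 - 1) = (y - 1)/(y + 1)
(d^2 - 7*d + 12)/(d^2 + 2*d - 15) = (d - 4)/(d + 5)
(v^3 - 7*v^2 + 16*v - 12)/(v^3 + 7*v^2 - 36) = (v^2 - 5*v + 6)/(v^2 + 9*v + 18)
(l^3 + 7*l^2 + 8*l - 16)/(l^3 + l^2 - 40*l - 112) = (l - 1)/(l - 7)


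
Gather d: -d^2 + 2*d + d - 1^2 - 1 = -d^2 + 3*d - 2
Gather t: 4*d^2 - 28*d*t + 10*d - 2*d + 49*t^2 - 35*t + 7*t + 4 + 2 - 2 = 4*d^2 + 8*d + 49*t^2 + t*(-28*d - 28) + 4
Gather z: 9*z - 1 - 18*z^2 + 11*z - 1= -18*z^2 + 20*z - 2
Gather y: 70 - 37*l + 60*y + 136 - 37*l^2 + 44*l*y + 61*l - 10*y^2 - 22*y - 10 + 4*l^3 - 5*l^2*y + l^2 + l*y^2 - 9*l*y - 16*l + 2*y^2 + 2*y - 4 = 4*l^3 - 36*l^2 + 8*l + y^2*(l - 8) + y*(-5*l^2 + 35*l + 40) + 192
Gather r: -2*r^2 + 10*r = -2*r^2 + 10*r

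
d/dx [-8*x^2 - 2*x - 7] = -16*x - 2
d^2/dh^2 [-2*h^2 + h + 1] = -4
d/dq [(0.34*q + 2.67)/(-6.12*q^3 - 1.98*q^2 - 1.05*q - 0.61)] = (4.1616*q^3 + 49.6944*q^2 + 10.5732*q + 2.5961)/(37.4544*q^6 + 24.2352*q^5 + 16.7724*q^4 + 11.6244*q^3 + 3.5181*q^2 + 1.281*q + 0.3721)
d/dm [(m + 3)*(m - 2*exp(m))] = m - (m + 3)*(2*exp(m) - 1) - 2*exp(m)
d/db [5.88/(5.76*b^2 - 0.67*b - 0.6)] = (3.9396 - 67.7376*b)/(-5.76*b^2 + 0.67*b + 0.6)^2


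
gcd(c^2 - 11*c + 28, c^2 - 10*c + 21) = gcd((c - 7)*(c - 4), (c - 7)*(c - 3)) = c - 7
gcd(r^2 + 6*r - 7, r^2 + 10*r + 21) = r + 7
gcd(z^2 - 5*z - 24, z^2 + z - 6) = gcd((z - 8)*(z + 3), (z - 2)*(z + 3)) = z + 3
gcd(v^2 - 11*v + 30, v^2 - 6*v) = v - 6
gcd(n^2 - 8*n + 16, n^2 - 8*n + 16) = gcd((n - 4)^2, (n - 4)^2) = n^2 - 8*n + 16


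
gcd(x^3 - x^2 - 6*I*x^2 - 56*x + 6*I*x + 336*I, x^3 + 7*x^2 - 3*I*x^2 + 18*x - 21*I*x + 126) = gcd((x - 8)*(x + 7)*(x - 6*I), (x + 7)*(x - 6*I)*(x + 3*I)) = x^2 + x*(7 - 6*I) - 42*I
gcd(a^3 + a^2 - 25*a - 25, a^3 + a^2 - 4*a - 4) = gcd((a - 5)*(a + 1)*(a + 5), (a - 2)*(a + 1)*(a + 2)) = a + 1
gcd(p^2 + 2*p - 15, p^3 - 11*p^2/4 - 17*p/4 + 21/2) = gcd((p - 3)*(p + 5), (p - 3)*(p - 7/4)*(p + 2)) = p - 3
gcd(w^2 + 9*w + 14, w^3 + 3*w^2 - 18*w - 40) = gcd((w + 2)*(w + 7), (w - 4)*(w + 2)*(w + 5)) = w + 2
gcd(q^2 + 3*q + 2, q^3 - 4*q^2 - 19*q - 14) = q^2 + 3*q + 2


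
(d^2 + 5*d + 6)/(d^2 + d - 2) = (d + 3)/(d - 1)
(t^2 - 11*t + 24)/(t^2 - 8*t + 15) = (t - 8)/(t - 5)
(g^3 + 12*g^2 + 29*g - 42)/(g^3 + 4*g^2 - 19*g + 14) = (g + 6)/(g - 2)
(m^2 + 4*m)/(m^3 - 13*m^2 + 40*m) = (m + 4)/(m^2 - 13*m + 40)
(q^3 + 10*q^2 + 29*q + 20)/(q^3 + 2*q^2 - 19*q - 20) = (q + 4)/(q - 4)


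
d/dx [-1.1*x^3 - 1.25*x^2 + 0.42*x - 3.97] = -3.3*x^2 - 2.5*x + 0.42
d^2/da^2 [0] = 0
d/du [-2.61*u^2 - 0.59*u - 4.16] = -5.22*u - 0.59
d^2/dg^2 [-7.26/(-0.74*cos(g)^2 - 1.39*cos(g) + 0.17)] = (-15.902304*(1 - cos(g)^2)^2 - 22.402908*cos(g)^3 - 25.63143*cos(g)^2 + 43.090278*cos(g) + 45.783012)/(0.74*cos(g)^2 + 1.39*cos(g) - 0.17)^3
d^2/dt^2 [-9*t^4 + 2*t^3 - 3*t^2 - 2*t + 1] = -108*t^2 + 12*t - 6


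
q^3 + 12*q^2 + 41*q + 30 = (q + 1)*(q + 5)*(q + 6)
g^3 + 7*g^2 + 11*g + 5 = (g + 1)^2*(g + 5)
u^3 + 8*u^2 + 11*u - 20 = (u - 1)*(u + 4)*(u + 5)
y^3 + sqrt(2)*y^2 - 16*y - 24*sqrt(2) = (y - 3*sqrt(2))*(y + 2*sqrt(2))^2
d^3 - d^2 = d^2*(d - 1)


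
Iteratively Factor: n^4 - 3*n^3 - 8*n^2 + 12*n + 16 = (n - 4)*(n^3 + n^2 - 4*n - 4) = (n - 4)*(n + 2)*(n^2 - n - 2) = (n - 4)*(n - 2)*(n + 2)*(n + 1)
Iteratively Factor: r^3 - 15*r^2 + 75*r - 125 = (r - 5)*(r^2 - 10*r + 25) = (r - 5)^2*(r - 5)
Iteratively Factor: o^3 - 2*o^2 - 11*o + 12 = (o - 4)*(o^2 + 2*o - 3) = (o - 4)*(o + 3)*(o - 1)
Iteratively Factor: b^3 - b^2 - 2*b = (b)*(b^2 - b - 2) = b*(b + 1)*(b - 2)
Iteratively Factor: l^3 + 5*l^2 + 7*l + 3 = (l + 1)*(l^2 + 4*l + 3) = (l + 1)^2*(l + 3)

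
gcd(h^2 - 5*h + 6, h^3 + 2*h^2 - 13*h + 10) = h - 2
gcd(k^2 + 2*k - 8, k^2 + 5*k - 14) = k - 2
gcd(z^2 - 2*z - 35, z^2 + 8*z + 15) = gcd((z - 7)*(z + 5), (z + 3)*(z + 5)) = z + 5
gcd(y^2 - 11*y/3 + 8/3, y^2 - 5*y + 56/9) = y - 8/3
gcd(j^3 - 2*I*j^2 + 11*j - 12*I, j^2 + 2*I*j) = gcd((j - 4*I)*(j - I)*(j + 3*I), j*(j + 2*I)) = 1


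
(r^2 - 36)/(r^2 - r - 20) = (36 - r^2)/(-r^2 + r + 20)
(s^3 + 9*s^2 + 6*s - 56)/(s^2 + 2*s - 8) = s + 7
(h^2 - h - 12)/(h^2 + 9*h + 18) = (h - 4)/(h + 6)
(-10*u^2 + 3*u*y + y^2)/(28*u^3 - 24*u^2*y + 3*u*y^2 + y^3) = (5*u + y)/(-14*u^2 + 5*u*y + y^2)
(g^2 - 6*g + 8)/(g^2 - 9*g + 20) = (g - 2)/(g - 5)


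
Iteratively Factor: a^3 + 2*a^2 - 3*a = (a - 1)*(a^2 + 3*a) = a*(a - 1)*(a + 3)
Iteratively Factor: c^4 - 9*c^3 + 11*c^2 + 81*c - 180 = (c + 3)*(c^3 - 12*c^2 + 47*c - 60) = (c - 5)*(c + 3)*(c^2 - 7*c + 12) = (c - 5)*(c - 3)*(c + 3)*(c - 4)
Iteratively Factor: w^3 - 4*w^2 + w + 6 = (w + 1)*(w^2 - 5*w + 6) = (w - 3)*(w + 1)*(w - 2)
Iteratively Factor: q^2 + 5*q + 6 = (q + 3)*(q + 2)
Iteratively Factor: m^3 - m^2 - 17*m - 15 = (m + 3)*(m^2 - 4*m - 5) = (m + 1)*(m + 3)*(m - 5)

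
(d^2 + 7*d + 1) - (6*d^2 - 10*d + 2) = -5*d^2 + 17*d - 1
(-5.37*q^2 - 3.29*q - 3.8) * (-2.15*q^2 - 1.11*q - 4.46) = 11.5455*q^4 + 13.0342*q^3 + 35.7721*q^2 + 18.8914*q + 16.948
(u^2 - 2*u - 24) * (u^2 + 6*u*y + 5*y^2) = u^4 + 6*u^3*y - 2*u^3 + 5*u^2*y^2 - 12*u^2*y - 24*u^2 - 10*u*y^2 - 144*u*y - 120*y^2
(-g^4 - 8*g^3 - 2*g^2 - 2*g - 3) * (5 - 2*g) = 2*g^5 + 11*g^4 - 36*g^3 - 6*g^2 - 4*g - 15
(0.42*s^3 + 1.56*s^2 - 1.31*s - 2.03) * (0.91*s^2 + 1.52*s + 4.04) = 0.3822*s^5 + 2.058*s^4 + 2.8759*s^3 + 2.4639*s^2 - 8.378*s - 8.2012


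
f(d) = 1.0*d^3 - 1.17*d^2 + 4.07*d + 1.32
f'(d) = 3.0*d^2 - 2.34*d + 4.07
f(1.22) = 6.36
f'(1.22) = 5.68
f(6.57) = 261.15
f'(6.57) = 118.19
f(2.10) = 13.97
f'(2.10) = 12.39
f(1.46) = 7.88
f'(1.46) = 7.05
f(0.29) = 2.43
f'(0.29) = 3.64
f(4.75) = 101.43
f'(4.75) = 60.64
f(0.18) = 2.02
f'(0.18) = 3.75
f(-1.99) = -19.29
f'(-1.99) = 20.61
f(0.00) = 1.32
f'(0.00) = 4.07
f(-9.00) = -859.08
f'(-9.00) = 268.13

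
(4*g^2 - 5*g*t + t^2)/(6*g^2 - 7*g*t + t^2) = (-4*g + t)/(-6*g + t)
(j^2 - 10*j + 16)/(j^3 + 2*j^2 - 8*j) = (j - 8)/(j*(j + 4))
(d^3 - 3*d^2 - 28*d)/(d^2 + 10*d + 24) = d*(d - 7)/(d + 6)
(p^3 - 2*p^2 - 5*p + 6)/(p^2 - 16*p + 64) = (p^3 - 2*p^2 - 5*p + 6)/(p^2 - 16*p + 64)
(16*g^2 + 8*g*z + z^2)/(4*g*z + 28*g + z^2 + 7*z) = (4*g + z)/(z + 7)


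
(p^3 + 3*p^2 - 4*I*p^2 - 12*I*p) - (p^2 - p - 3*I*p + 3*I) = p^3 + 2*p^2 - 4*I*p^2 + p - 9*I*p - 3*I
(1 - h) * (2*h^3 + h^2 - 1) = -2*h^4 + h^3 + h^2 + h - 1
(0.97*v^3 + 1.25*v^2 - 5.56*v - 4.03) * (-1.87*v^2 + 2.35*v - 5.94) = -1.8139*v^5 - 0.0580000000000003*v^4 + 7.5729*v^3 - 12.9549*v^2 + 23.5559*v + 23.9382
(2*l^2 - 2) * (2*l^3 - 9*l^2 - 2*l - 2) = 4*l^5 - 18*l^4 - 8*l^3 + 14*l^2 + 4*l + 4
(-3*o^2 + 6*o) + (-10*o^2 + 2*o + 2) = -13*o^2 + 8*o + 2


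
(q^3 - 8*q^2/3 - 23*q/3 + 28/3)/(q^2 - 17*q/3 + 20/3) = (3*q^2 + 4*q - 7)/(3*q - 5)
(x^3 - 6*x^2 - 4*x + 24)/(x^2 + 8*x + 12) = (x^2 - 8*x + 12)/(x + 6)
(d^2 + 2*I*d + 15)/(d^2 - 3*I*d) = (d + 5*I)/d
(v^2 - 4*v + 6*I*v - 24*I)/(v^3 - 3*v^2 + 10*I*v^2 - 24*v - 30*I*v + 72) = (v - 4)/(v^2 + v*(-3 + 4*I) - 12*I)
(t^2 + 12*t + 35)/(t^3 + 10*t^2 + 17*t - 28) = (t + 5)/(t^2 + 3*t - 4)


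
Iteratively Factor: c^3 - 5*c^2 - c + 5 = (c - 5)*(c^2 - 1) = (c - 5)*(c - 1)*(c + 1)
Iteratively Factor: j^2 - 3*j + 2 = (j - 1)*(j - 2)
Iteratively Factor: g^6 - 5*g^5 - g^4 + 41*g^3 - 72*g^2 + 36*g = (g + 3)*(g^5 - 8*g^4 + 23*g^3 - 28*g^2 + 12*g) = (g - 1)*(g + 3)*(g^4 - 7*g^3 + 16*g^2 - 12*g) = g*(g - 1)*(g + 3)*(g^3 - 7*g^2 + 16*g - 12) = g*(g - 2)*(g - 1)*(g + 3)*(g^2 - 5*g + 6) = g*(g - 2)^2*(g - 1)*(g + 3)*(g - 3)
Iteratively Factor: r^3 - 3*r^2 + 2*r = (r - 2)*(r^2 - r) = (r - 2)*(r - 1)*(r)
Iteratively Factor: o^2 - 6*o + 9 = (o - 3)*(o - 3)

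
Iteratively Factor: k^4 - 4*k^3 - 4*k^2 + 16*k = (k + 2)*(k^3 - 6*k^2 + 8*k) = (k - 4)*(k + 2)*(k^2 - 2*k) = k*(k - 4)*(k + 2)*(k - 2)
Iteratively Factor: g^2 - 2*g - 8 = (g + 2)*(g - 4)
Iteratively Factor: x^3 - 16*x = (x + 4)*(x^2 - 4*x) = (x - 4)*(x + 4)*(x)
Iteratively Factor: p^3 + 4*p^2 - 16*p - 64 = (p + 4)*(p^2 - 16) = (p - 4)*(p + 4)*(p + 4)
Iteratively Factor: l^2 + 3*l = (l)*(l + 3)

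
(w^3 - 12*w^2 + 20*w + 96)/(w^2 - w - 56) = (w^2 - 4*w - 12)/(w + 7)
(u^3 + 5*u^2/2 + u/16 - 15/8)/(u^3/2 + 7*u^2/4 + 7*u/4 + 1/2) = (16*u^2 + 8*u - 15)/(4*(2*u^2 + 3*u + 1))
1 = 1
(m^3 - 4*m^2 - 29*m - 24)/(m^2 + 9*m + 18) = (m^2 - 7*m - 8)/(m + 6)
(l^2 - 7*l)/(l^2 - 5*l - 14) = l/(l + 2)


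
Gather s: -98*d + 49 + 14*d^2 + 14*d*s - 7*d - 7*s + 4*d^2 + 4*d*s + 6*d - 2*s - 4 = 18*d^2 - 99*d + s*(18*d - 9) + 45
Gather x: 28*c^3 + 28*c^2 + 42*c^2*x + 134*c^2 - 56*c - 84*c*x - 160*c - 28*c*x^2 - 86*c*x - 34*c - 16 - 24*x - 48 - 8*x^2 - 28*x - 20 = 28*c^3 + 162*c^2 - 250*c + x^2*(-28*c - 8) + x*(42*c^2 - 170*c - 52) - 84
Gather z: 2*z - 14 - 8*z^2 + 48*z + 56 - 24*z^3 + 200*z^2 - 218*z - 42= -24*z^3 + 192*z^2 - 168*z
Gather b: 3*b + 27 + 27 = 3*b + 54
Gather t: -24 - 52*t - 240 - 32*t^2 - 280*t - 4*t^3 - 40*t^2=-4*t^3 - 72*t^2 - 332*t - 264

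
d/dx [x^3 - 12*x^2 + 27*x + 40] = 3*x^2 - 24*x + 27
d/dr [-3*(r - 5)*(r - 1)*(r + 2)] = -9*r^2 + 24*r + 21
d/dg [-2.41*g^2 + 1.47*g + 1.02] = 1.47 - 4.82*g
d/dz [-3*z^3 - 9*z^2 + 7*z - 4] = -9*z^2 - 18*z + 7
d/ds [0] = 0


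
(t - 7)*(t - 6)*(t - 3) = t^3 - 16*t^2 + 81*t - 126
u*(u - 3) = u^2 - 3*u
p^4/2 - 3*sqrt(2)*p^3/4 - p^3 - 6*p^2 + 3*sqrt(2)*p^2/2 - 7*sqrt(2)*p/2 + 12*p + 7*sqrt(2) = (p/2 + sqrt(2)/2)*(p - 2)*(p - 7*sqrt(2)/2)*(p + sqrt(2))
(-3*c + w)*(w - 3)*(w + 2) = -3*c*w^2 + 3*c*w + 18*c + w^3 - w^2 - 6*w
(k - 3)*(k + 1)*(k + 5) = k^3 + 3*k^2 - 13*k - 15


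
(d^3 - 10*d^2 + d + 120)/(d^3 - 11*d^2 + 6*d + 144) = (d - 5)/(d - 6)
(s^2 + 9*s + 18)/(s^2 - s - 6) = (s^2 + 9*s + 18)/(s^2 - s - 6)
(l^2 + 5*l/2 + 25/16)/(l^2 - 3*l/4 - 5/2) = (l + 5/4)/(l - 2)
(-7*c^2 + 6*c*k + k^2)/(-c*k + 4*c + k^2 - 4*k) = (7*c + k)/(k - 4)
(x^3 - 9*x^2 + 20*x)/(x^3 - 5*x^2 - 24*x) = (-x^2 + 9*x - 20)/(-x^2 + 5*x + 24)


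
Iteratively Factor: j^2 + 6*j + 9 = (j + 3)*(j + 3)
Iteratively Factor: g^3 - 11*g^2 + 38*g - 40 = (g - 4)*(g^2 - 7*g + 10) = (g - 5)*(g - 4)*(g - 2)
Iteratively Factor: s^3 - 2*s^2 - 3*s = (s)*(s^2 - 2*s - 3) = s*(s - 3)*(s + 1)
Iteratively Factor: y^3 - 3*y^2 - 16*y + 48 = (y + 4)*(y^2 - 7*y + 12) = (y - 4)*(y + 4)*(y - 3)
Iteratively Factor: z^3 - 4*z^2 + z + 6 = (z - 2)*(z^2 - 2*z - 3) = (z - 3)*(z - 2)*(z + 1)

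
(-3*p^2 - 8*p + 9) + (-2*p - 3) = -3*p^2 - 10*p + 6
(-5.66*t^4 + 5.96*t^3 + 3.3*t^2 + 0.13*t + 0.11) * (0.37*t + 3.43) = -2.0942*t^5 - 17.2086*t^4 + 21.6638*t^3 + 11.3671*t^2 + 0.4866*t + 0.3773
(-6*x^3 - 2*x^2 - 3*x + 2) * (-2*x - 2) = 12*x^4 + 16*x^3 + 10*x^2 + 2*x - 4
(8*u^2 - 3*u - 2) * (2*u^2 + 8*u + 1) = 16*u^4 + 58*u^3 - 20*u^2 - 19*u - 2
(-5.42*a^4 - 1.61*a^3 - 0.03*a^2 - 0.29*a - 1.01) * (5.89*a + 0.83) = -31.9238*a^5 - 13.9815*a^4 - 1.513*a^3 - 1.733*a^2 - 6.1896*a - 0.8383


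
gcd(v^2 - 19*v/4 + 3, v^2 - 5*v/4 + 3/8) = v - 3/4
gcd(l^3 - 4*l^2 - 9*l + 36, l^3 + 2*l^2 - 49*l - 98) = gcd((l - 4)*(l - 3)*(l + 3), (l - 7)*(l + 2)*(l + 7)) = 1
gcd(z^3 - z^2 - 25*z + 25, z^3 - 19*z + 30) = z + 5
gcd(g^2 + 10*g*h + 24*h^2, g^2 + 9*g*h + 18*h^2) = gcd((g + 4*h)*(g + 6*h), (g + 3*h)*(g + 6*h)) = g + 6*h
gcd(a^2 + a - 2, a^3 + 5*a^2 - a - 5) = a - 1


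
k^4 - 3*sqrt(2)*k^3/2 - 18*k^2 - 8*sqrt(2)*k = k*(k - 4*sqrt(2))*(k + sqrt(2)/2)*(k + 2*sqrt(2))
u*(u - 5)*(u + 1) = u^3 - 4*u^2 - 5*u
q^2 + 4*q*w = q*(q + 4*w)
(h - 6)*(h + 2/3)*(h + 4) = h^3 - 4*h^2/3 - 76*h/3 - 16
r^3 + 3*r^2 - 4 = (r - 1)*(r + 2)^2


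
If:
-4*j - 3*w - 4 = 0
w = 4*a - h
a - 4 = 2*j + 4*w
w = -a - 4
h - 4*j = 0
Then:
No Solution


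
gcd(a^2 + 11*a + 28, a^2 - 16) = a + 4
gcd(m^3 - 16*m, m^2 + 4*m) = m^2 + 4*m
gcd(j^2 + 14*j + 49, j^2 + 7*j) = j + 7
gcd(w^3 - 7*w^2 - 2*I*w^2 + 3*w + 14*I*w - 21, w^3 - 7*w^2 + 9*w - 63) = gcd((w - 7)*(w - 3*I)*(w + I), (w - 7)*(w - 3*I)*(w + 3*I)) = w^2 + w*(-7 - 3*I) + 21*I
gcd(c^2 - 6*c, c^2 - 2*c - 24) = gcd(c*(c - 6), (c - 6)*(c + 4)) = c - 6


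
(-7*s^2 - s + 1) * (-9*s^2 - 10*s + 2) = 63*s^4 + 79*s^3 - 13*s^2 - 12*s + 2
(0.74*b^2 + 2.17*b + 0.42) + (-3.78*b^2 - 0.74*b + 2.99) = -3.04*b^2 + 1.43*b + 3.41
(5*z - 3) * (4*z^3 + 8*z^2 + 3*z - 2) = 20*z^4 + 28*z^3 - 9*z^2 - 19*z + 6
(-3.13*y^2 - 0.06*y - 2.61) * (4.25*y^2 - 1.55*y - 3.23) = -13.3025*y^4 + 4.5965*y^3 - 0.8896*y^2 + 4.2393*y + 8.4303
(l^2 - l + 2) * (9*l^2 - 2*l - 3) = 9*l^4 - 11*l^3 + 17*l^2 - l - 6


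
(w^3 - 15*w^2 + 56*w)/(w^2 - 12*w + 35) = w*(w - 8)/(w - 5)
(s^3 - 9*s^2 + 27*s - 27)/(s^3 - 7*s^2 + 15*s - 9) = (s - 3)/(s - 1)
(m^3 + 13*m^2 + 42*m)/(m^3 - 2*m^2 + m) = (m^2 + 13*m + 42)/(m^2 - 2*m + 1)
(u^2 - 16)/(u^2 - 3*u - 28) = (u - 4)/(u - 7)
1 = 1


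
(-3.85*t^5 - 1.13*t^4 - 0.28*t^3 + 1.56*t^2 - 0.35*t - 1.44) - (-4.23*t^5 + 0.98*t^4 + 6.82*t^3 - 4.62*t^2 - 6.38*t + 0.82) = 0.38*t^5 - 2.11*t^4 - 7.1*t^3 + 6.18*t^2 + 6.03*t - 2.26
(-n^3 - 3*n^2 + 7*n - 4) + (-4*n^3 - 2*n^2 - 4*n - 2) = -5*n^3 - 5*n^2 + 3*n - 6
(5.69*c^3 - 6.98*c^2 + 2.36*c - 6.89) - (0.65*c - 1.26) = 5.69*c^3 - 6.98*c^2 + 1.71*c - 5.63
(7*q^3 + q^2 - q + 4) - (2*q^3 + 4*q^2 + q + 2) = 5*q^3 - 3*q^2 - 2*q + 2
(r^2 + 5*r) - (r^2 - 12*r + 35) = 17*r - 35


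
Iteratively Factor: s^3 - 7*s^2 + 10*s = (s)*(s^2 - 7*s + 10) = s*(s - 2)*(s - 5)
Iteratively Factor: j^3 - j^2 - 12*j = (j)*(j^2 - j - 12) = j*(j - 4)*(j + 3)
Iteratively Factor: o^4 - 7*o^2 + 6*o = (o - 1)*(o^3 + o^2 - 6*o) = (o - 1)*(o + 3)*(o^2 - 2*o) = o*(o - 1)*(o + 3)*(o - 2)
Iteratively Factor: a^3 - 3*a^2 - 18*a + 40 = (a - 5)*(a^2 + 2*a - 8) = (a - 5)*(a - 2)*(a + 4)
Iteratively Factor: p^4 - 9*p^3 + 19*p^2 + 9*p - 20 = (p - 4)*(p^3 - 5*p^2 - p + 5) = (p - 5)*(p - 4)*(p^2 - 1) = (p - 5)*(p - 4)*(p + 1)*(p - 1)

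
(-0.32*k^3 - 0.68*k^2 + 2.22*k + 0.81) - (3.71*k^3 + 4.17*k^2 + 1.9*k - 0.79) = -4.03*k^3 - 4.85*k^2 + 0.32*k + 1.6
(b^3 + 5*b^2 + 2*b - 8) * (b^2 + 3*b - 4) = b^5 + 8*b^4 + 13*b^3 - 22*b^2 - 32*b + 32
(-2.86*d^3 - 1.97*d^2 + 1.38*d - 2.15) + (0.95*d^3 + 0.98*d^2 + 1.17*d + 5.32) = -1.91*d^3 - 0.99*d^2 + 2.55*d + 3.17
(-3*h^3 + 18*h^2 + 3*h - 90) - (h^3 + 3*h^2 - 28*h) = -4*h^3 + 15*h^2 + 31*h - 90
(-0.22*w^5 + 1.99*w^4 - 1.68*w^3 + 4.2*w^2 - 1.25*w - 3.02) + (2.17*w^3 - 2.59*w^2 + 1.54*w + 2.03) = -0.22*w^5 + 1.99*w^4 + 0.49*w^3 + 1.61*w^2 + 0.29*w - 0.99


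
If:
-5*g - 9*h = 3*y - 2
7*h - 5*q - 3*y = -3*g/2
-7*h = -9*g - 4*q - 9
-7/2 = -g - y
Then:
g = -173/1162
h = -1059/1162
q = -8157/2324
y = 2120/581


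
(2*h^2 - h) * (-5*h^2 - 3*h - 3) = -10*h^4 - h^3 - 3*h^2 + 3*h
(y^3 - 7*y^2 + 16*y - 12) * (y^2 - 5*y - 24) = y^5 - 12*y^4 + 27*y^3 + 76*y^2 - 324*y + 288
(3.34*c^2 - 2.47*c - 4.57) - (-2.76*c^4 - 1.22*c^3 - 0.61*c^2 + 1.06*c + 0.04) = 2.76*c^4 + 1.22*c^3 + 3.95*c^2 - 3.53*c - 4.61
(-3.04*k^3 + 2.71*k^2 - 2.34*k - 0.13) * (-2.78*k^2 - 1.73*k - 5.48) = 8.4512*k^5 - 2.2746*k^4 + 18.4761*k^3 - 10.4412*k^2 + 13.0481*k + 0.7124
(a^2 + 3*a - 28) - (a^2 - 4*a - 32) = 7*a + 4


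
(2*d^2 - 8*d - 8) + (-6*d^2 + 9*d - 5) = -4*d^2 + d - 13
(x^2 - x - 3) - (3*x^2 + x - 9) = -2*x^2 - 2*x + 6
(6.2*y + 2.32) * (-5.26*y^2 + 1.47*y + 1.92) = -32.612*y^3 - 3.0892*y^2 + 15.3144*y + 4.4544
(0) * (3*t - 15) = 0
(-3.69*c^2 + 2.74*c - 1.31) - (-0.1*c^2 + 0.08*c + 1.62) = -3.59*c^2 + 2.66*c - 2.93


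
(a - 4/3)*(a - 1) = a^2 - 7*a/3 + 4/3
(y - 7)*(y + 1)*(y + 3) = y^3 - 3*y^2 - 25*y - 21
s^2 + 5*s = s*(s + 5)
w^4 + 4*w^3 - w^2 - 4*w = w*(w - 1)*(w + 1)*(w + 4)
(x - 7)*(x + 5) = x^2 - 2*x - 35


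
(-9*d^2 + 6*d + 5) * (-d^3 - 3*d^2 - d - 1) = 9*d^5 + 21*d^4 - 14*d^3 - 12*d^2 - 11*d - 5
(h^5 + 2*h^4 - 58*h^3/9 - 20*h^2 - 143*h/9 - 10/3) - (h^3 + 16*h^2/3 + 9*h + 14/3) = h^5 + 2*h^4 - 67*h^3/9 - 76*h^2/3 - 224*h/9 - 8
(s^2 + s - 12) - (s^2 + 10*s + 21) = -9*s - 33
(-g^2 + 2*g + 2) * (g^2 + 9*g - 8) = -g^4 - 7*g^3 + 28*g^2 + 2*g - 16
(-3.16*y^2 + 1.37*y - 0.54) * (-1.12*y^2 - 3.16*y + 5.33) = 3.5392*y^4 + 8.4512*y^3 - 20.5672*y^2 + 9.0085*y - 2.8782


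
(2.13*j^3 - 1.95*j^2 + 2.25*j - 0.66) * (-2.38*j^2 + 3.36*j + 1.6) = -5.0694*j^5 + 11.7978*j^4 - 8.499*j^3 + 6.0108*j^2 + 1.3824*j - 1.056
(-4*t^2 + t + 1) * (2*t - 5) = -8*t^3 + 22*t^2 - 3*t - 5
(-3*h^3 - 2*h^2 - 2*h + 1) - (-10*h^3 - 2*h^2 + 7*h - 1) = 7*h^3 - 9*h + 2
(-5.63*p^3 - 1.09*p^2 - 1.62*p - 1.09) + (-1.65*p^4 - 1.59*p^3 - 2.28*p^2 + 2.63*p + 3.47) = -1.65*p^4 - 7.22*p^3 - 3.37*p^2 + 1.01*p + 2.38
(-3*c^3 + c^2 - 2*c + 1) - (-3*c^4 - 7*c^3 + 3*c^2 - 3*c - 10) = 3*c^4 + 4*c^3 - 2*c^2 + c + 11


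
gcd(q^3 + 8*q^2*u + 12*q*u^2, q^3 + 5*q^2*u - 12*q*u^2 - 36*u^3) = q^2 + 8*q*u + 12*u^2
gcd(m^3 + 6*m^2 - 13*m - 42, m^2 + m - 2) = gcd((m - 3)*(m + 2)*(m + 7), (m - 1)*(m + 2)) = m + 2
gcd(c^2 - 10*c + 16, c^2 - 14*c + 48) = c - 8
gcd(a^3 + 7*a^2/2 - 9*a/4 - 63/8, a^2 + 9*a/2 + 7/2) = a + 7/2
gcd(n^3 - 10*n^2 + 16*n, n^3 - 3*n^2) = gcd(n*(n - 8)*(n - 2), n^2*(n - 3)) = n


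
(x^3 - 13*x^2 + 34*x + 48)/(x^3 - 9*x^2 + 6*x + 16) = (x - 6)/(x - 2)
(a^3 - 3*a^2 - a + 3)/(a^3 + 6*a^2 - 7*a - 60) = (a^2 - 1)/(a^2 + 9*a + 20)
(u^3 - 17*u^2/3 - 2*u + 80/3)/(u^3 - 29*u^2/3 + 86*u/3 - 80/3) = (u + 2)/(u - 2)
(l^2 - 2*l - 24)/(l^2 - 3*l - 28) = (l - 6)/(l - 7)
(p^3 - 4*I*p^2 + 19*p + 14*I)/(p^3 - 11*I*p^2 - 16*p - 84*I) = (p + I)/(p - 6*I)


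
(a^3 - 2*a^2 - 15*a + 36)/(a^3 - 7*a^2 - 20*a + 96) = (a - 3)/(a - 8)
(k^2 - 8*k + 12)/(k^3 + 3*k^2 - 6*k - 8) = (k - 6)/(k^2 + 5*k + 4)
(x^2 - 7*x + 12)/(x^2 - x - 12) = (x - 3)/(x + 3)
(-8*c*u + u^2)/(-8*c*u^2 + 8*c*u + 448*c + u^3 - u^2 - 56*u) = u/(u^2 - u - 56)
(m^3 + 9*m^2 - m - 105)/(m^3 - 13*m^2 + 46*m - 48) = (m^2 + 12*m + 35)/(m^2 - 10*m + 16)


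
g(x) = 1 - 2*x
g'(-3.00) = -2.00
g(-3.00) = 7.00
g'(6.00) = -2.00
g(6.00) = -11.00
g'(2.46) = -2.00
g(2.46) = -3.92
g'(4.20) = -2.00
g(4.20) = -7.40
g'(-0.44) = -2.00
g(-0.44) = 1.88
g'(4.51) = -2.00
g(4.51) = -8.02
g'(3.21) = -2.00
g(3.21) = -5.42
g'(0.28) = -2.00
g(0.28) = 0.44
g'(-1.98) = -2.00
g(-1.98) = 4.96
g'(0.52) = -2.00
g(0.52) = -0.04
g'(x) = -2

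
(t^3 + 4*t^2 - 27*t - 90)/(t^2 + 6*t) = t - 2 - 15/t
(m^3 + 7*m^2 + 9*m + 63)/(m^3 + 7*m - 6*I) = (m^3 + 7*m^2 + 9*m + 63)/(m^3 + 7*m - 6*I)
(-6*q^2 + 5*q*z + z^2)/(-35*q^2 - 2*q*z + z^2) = (6*q^2 - 5*q*z - z^2)/(35*q^2 + 2*q*z - z^2)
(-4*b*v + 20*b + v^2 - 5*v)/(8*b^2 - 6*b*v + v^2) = (v - 5)/(-2*b + v)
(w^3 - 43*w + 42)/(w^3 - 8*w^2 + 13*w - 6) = (w + 7)/(w - 1)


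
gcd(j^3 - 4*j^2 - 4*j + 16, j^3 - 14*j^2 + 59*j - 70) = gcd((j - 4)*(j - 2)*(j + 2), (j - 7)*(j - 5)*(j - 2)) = j - 2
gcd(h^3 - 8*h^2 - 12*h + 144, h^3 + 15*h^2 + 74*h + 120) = h + 4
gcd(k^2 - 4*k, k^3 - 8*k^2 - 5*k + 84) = k - 4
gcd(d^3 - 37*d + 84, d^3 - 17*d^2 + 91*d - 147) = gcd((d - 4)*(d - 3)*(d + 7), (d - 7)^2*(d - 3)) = d - 3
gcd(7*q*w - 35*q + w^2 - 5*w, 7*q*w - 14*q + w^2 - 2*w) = 7*q + w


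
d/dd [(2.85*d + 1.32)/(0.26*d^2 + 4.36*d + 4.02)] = (-0.741*d^2 - 0.686400000000001*d + 5.7018)/(0.0676*d^4 + 2.2672*d^3 + 21.1*d^2 + 35.0544*d + 16.1604)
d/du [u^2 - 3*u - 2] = 2*u - 3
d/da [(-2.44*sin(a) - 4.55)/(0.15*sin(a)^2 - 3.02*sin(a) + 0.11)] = (0.366*sin(a)^2 + 1.365*sin(a) - 14.0094)*cos(a)/(0.0225*sin(a)^4 - 0.906*sin(a)^3 + 9.1534*sin(a)^2 - 0.6644*sin(a) + 0.0121)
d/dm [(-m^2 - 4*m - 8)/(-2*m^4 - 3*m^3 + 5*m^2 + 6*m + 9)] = (-4*m^5 - 27*m^4 - 88*m^3 - 58*m^2 + 62*m + 12)/(4*m^8 + 12*m^7 - 11*m^6 - 54*m^5 - 47*m^4 + 6*m^3 + 126*m^2 + 108*m + 81)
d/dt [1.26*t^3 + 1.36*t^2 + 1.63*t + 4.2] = 3.78*t^2 + 2.72*t + 1.63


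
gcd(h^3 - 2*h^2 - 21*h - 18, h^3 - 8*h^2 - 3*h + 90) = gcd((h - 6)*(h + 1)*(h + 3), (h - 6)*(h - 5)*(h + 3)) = h^2 - 3*h - 18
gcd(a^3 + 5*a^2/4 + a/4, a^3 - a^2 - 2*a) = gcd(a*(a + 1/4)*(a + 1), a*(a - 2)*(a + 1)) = a^2 + a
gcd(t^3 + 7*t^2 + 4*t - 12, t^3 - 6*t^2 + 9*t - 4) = t - 1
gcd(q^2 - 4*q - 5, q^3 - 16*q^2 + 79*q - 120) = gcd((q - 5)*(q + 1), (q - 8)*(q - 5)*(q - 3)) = q - 5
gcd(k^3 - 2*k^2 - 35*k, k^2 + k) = k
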